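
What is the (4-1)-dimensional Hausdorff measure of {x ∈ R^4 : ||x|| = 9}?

S_4(9) = 2·π^(4/2)·(9)^3 / Γ(4/2) = 1458·π^2 ≈ 14389.9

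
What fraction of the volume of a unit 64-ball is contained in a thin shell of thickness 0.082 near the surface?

1 - (1-0.082)^64 ≈ 0.995813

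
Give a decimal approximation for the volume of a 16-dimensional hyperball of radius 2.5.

Volume = π^{16/2}·(2.5)^16/Γ(9) = 30517578125·π^8/528482304 ≈ 547922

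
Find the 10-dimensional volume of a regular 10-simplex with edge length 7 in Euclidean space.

For a regular n-simplex with edge a, V = (a^n / n!)·√((n+1)/2^n). With a=7, n=10: V ≈ 8.06796.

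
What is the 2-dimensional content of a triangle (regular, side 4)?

Area = (√3/4) · 4² = 6.9282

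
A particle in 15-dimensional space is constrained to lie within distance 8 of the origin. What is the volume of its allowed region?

Volume = π^{15/2}·(8)^15/Γ(17/2) = 9007199254740992·π^7/2027025 ≈ 1.34208e+13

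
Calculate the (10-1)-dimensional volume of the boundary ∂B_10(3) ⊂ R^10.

|∂B_10(3)| = 6561·π^5/4 ≈ 501949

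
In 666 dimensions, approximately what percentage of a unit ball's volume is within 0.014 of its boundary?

1 - (1-0.014)^666 ≈ 0.999916 ≈ 99.9916%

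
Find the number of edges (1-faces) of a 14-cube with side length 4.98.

Number of 1-faces = C(14,1) · 2^(14-1) = 14 · 8192 = 114688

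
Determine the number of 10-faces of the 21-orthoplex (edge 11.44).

Number of 10-faces = 2^(10+1) · C(21,10+1) = 2048 · 352716 = 722362368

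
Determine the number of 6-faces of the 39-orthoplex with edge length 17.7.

Each 6-face is the convex hull of 7 vertices, one chosen as ±e_i from each of 7 distinct axes: 2^7·C(39,7) = 1968759936.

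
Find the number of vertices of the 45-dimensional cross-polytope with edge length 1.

The vertices are ±e_1, ..., ±e_45, so there are 2·45 = 90.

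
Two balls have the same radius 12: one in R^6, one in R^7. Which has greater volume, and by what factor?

V_6(12) ≈ 1.54307e+07, V_7(12) ≈ 1.69297e+08. The 7-ball is larger by a factor of 10.97.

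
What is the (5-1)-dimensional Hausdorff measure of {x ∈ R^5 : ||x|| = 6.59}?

S = n·V_n(r)/r = 5·V_5(6.59)/6.59 (volume-to-surface relation), giving 49637.5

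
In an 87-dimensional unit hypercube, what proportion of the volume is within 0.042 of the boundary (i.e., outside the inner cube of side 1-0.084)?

1 - (1 - 2·0.042)^87 = 1 - 0.916^87 ≈ 0.999516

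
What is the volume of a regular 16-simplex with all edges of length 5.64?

V_16 = √(17) · 5.64^16 / (16! · 2^(16/2)) ≈ 0.00080692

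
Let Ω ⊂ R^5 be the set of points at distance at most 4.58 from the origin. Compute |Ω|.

Volume = π^{5/2}·(4.58)^5/Γ(7/2) ≈ 10607.8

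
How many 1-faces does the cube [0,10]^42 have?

Each of the 2^42 = 4398046511104 vertices has degree 42; total edges = 42·2^42/2 = 92358976733184.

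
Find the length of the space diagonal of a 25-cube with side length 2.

Diagonal = √25 · 2 = 10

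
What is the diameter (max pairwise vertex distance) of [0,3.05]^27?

Diagonal = √27 · 3.05 ≈ 15.8483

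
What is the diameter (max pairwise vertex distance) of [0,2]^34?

||(2,2,...,2)|| = √(34)·2 ≈ 11.6619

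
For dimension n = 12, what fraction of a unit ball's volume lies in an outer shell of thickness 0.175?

1 - (1-0.175)^12 ≈ 0.900586 ≈ 90.06%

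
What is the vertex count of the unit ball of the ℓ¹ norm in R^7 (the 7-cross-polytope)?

An n-cross-polytope has 2n vertices; here n = 7, giving 14.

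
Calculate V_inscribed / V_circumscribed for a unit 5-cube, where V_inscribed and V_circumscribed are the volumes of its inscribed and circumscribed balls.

V_in/V_out = n^(-n/2) = 5^(-5/2) ≈ 0.0178885.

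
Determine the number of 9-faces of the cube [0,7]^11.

f_9(11-cube) = (11 choose 9) · 2^2 = 220.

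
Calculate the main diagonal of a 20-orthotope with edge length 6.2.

Diagonal = √20 · 6.2 ≈ 27.7272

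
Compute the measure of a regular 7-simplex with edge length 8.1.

Volume = 8.1^7 · √(8/2^7) / 7! ≈ 113.476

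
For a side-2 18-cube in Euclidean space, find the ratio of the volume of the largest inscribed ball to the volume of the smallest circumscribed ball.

V_in/V_out = n^(-n/2) = 18^(-18/2) ≈ 5.04136e-12.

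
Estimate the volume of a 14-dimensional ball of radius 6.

V_14(6) = π^(14/2) · (6)^14 / Γ(14/2 + 1) = 544195584·π^7/35 ≈ 4.69609e+10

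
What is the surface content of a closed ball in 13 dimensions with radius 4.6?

The surface area of an n-ball is 2π^(n/2) r^(n-1) / Γ(n/2). For n=13, r=4.6: 1.06262e+09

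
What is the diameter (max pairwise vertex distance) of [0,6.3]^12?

Diagonal = √12 · 6.3 ≈ 21.8238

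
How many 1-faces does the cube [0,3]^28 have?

Each of the 2^28 = 268435456 vertices has degree 28; total edges = 28·2^28/2 = 3758096384.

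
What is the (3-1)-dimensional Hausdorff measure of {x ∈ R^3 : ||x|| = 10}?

|∂B_3(10)| = 4πr² = 4π·(10)² ≈ 1256.64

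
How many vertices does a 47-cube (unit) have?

Each vertex is a binary string of length 47, so there are 2^47 = 140737488355328.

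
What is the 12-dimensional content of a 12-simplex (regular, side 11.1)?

For a regular n-simplex with edge a, V = (a^n / n!)·√((n+1)/2^n). With a=11.1, n=12: V ≈ 411.463.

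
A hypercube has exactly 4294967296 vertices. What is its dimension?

2^n = 4294967296 ⇒ n = log_2(4294967296) = 32.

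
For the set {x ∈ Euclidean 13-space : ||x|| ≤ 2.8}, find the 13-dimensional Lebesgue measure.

Volume = π^{13/2}·(2.8)^13/Γ(15/2) ≈ 592101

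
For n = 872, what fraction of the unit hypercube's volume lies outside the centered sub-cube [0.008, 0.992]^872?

Shell fraction = 1 - (1-0.016)^872 ≈ 0.9999992207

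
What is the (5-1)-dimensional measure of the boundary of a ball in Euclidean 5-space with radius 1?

S = n·V_n(r)/r = 5·V_5(1)/1 (volume-to-surface relation), giving 8·π^2/3 ≈ 26.3189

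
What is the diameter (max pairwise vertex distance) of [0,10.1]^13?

||(10.1,10.1,...,10.1)|| = √(13)·10.1 ≈ 36.4161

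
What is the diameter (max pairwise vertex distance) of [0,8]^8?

d = √(8² + 8² + ... + 8²) [8 terms] = √(8·8²) = 8√8 ≈ 22.6274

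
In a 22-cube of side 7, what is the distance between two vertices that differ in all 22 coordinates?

Diagonal = √22 · 7 ≈ 32.8329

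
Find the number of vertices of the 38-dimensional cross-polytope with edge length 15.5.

The vertices are ±e_1, ..., ±e_38, so there are 2·38 = 76.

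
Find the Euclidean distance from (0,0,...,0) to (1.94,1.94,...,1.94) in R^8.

d = √(1.94² + 1.94² + ... + 1.94²) [8 terms] = √(8·1.94²) = 1.94√8 ≈ 5.48715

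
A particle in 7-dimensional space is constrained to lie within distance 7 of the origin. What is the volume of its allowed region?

Volume = π^{7/2}·(7)^7/Γ(9/2) = 1882384·π^3/15 ≈ 3.89105e+06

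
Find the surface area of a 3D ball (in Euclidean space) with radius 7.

|∂B_3(7)| = 4πr² = 4π·(7)² ≈ 615.752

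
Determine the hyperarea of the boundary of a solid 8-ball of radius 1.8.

S = n·V_n(r)/r = 8·V_8(1.8)/1.8 (volume-to-surface relation), giving 1987.86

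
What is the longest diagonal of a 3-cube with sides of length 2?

d = √(2² + 2² + ... + 2²) [3 terms] = √(3·2²) = 2√3 ≈ 3.4641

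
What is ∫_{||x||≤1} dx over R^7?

Volume = π^{7/2}·(1)^7/Γ(9/2) = 16·π^3/105 ≈ 4.72477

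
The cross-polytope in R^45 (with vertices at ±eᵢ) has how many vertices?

The vertices are ±e_1, ..., ±e_45, so there are 2·45 = 90.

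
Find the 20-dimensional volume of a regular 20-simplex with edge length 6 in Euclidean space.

V_20 = √(21) · 6^20 / (20! · 2^(20/2)) ≈ 6.72528e-06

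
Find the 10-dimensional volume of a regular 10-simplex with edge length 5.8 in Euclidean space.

Volume = 5.8^10 · √(11/2^10) / 10! ≈ 1.23045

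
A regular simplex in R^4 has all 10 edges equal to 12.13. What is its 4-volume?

Volume = 12.13^4 · √(5/2^4) / 4! ≈ 504.263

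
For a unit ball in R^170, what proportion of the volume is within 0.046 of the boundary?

V(inner)/V(outer) = ((1-0.046)/1)^170 ≈ 0.0003336, so the shell fraction is 0.999666.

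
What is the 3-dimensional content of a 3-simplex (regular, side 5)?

Volume = (√2/12) · 5³ = 14.7314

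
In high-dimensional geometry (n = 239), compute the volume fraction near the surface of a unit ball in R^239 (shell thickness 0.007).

1 - (1-0.007)^239 ≈ 0.813418 ≈ 81.34%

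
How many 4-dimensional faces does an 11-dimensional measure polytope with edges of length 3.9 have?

Number of 4-faces = C(11,4) · 2^(11-4) = 330 · 128 = 42240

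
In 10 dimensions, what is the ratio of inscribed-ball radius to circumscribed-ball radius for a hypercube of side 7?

r_in / r_out = (7/2) / (7√10/2) = 1/√10 ≈ 0.316228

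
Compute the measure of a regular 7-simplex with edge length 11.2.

V = (11.2^7 / 7!) · √((7+1) / 2^7) ≈ 1096.57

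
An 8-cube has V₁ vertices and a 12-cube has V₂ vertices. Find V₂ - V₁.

V₁ = 2^8 = 256. V₂ = 2^12 = 4096. V₂ - V₁ = 3840.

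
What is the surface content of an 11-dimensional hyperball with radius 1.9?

S = n·V_n(r)/r = 11·V_11(1.9)/1.9 (volume-to-surface relation), giving 12706.7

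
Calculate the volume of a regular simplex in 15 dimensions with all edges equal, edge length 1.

Volume = 1^15 · √(16/2^15) / 15! ≈ 1.6898e-14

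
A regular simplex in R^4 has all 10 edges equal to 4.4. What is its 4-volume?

V = (4.4^4 / 4!) · √((4+1) / 2^4) ≈ 8.73021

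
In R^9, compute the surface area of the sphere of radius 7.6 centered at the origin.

The surface area of an n-ball is 2π^(n/2) r^(n-1) / Γ(n/2). For n=9, r=7.6: 3.30422e+08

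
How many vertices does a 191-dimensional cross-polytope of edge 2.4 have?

The 191-dimensional cross-polytope has 2n = 2·191 = 382 vertices.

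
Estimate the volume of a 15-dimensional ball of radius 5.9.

Volume = π^{15/2}·(5.9)^15/Γ(17/2) ≈ 1.39383e+11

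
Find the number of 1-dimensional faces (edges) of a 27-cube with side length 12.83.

An n-cube has n·2^(n-1) edges. With n = 27: 27·67108864 = 1811939328.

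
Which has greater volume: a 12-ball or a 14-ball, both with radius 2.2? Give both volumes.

V_12(2.2) ≈ 17164.8. V_14(2.2) ≈ 37285.2. The 14-ball is larger.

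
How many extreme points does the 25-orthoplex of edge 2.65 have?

An n-cross-polytope has 2n vertices; here n = 25, giving 50.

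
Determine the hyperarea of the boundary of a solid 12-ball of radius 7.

S_12(7) = 2·π^(12/2)·(7)^11 / Γ(12/2) = 1977326743·π^6/60 ≈ 3.1683e+10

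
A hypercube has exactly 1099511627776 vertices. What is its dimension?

n = log_2(1099511627776) = 40.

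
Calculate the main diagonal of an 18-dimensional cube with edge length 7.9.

d = √(7.9² + 7.9² + ... + 7.9²) [18 terms] = √(18·7.9²) = 7.9√18 ≈ 33.5169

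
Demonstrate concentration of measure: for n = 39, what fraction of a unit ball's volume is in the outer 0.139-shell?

1 - (1-0.139)^39 ≈ 0.997082 ≈ 99.71%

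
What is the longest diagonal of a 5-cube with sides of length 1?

The space diagonal of an n-cube of side s is s√n. Here 1·√5 ≈ 2.23607.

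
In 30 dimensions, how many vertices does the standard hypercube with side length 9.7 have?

The 30-cube has 2^30 = 1073741824 vertices.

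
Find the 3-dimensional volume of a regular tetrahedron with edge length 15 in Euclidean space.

Volume = (√2/12) · 15³ = 397.748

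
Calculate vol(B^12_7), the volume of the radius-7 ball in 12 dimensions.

V_12(7) = π^(12/2) · (7)^12 / Γ(12/2 + 1) = 13841287201·π^6/720 ≈ 1.84818e+10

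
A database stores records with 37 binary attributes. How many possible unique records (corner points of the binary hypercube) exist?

Number of vertices = 2^37 = 137438953472.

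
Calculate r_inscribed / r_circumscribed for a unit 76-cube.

For an n-cube of any side s, the inradius is s/2 and the circumradius is s√n/2, so the ratio is 1/√76 ≈ 0.114708.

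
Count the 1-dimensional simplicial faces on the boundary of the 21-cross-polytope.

Number of 1-faces = 2^(1+1) · C(21,1+1) = 4 · 210 = 840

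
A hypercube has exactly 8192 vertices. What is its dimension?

The n-cube has 2^n vertices, and 8192 = 2^13, so n = 13.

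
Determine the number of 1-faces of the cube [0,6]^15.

Choose 1 of 15 axes to span the face (C(15,1) = 15 ways), then fix each of the remaining 14 coordinates at one of its two extreme values (2^14 = 16384 ways): 15·16384 = 245760.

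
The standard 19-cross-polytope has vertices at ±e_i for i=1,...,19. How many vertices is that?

Number of vertices = 2n = 38.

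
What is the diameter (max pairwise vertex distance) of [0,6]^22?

The space diagonal of an n-cube of side s is s√n. Here 6·√22 ≈ 28.1425.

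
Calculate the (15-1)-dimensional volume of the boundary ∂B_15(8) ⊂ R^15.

S_15(8) = 2·π^(15/2)·(8)^14 / Γ(15/2) = 1125899906842624·π^7/135135 ≈ 2.51641e+13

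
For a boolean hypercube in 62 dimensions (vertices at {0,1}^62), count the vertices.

Each vertex is a binary string of length 62, so there are 2^62 = 4611686018427387904.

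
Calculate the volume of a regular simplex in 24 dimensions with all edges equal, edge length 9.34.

V_24 = √(25) · 9.34^24 / (24! · 2^(24/2)) ≈ 0.000382146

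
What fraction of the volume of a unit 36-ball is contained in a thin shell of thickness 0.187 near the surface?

1 - (1-0.187)^36 ≈ 0.99942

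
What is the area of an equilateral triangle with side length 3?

Area = (√3/4) · 3² = 3.89711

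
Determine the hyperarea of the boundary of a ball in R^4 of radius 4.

S = n·V_n(r)/r = 4·V_4(4)/4 (volume-to-surface relation), giving 128·π^2 ≈ 1263.31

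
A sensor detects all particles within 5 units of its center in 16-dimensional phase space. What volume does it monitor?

V = 30517578125·π^8/8064 ≈ 3.59086e+10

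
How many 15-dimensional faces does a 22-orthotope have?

Choose 15 of 22 axes to span the face (C(22,15) = 170544 ways), then fix each of the remaining 7 coordinates at one of its two extreme values (2^7 = 128 ways): 170544·128 = 21829632.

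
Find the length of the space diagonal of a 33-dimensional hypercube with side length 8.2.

||(8.2,8.2,...,8.2)|| = √(33)·8.2 ≈ 47.1054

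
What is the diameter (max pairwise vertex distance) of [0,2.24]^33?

||(2.24,2.24,...,2.24)|| = √(33)·2.24 ≈ 12.8678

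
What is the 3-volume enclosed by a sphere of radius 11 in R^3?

V_3(11) = π^(3/2) · (11)^3 / Γ(3/2 + 1) = 5324·π/3 ≈ 5575.28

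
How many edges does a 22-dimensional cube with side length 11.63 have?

An n-cube has n·2^(n-1) edges. With n = 22: 22·2097152 = 46137344.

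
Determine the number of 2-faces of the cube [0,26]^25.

Number of 2-faces = C(25,2) · 2^(25-2) = 300 · 8388608 = 2516582400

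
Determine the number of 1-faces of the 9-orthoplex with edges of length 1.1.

Number of 1-faces = 2^(1+1) · C(9,1+1) = 4 · 36 = 144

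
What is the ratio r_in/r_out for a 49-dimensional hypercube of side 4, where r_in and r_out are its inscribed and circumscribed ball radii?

r_in / r_out = (4/2) / (4√49/2) = 1/√49 ≈ 0.142857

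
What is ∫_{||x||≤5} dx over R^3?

V_3(5) = π^(3/2) · (5)^3 / Γ(3/2 + 1) = 500·π/3 ≈ 523.599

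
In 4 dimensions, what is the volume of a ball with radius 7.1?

The n-ball volume is π^(n/2)·r^n/Γ(n/2+1). With n=4, r=7.1: V ≈ 12540.2.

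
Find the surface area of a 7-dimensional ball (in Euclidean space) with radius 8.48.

The surface area of an n-ball is 2π^(n/2) r^(n-1) / Γ(n/2). For n=7, r=8.48: 1.22985e+07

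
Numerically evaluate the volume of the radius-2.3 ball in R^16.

The n-ball volume is π^(n/2)·r^n/Γ(n/2+1). With n=16, r=2.3: V ≈ 144319.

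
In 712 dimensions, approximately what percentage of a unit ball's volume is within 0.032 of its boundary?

1 - (1-0.032)^712 ≈ 1 - 8.775e-11 ≈ (100 - 8.78e-09)%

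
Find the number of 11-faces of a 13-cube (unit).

An n-cube has C(n,k)·2^(n-k) k-faces. Here C(13,11)·2^2 = 78·4 = 312.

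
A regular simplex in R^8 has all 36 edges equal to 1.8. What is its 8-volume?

Volume = 1.8^8 · √(9/2^8) / 8! ≈ 0.000512461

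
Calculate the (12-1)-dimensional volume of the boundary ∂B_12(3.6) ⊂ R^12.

|∂B_12(3.6)| ≈ 2.10899e+07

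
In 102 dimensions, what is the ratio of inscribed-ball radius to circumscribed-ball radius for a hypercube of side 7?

r_in = 7/2 (half the side); r_out = 7√102/2 (half the diagonal). Ratio = 1/√102 ≈ 0.0990148.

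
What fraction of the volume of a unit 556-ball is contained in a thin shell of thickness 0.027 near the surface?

V(inner)/V(outer) = ((1-0.027)/1)^556 ≈ 2.459e-07, so the shell fraction is 0.9999997541.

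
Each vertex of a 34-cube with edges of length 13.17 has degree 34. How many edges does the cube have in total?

An n-cube has n·2^(n-1) edges. With n = 34: 34·8589934592 = 292057776128.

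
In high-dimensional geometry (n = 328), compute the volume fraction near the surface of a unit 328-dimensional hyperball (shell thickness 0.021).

1 - (1-0.021)^328 ≈ 0.999052 ≈ 99.91%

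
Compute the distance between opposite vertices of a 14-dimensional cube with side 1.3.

d = √(1.3² + 1.3² + ... + 1.3²) [14 terms] = √(14·1.3²) = 1.3√14 ≈ 4.86415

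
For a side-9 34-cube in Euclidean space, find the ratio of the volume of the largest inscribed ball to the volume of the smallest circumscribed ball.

The radii are 9/2 and 9√34/2, so the volume ratio is (1/√34)^34 = 34^{-34/2} ≈ 9.22271e-27.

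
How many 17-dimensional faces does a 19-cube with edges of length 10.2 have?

An n-cube has C(n,k)·2^(n-k) k-faces. Here C(19,17)·2^2 = 171·4 = 684.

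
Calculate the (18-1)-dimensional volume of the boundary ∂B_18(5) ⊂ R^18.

S = n·V_n(r)/r = 18·V_18(5)/5 (volume-to-surface relation), giving 152587890625·π^9/4032 ≈ 1.1281e+12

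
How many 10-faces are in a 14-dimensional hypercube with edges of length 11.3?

Number of 10-faces = C(14,10) · 2^(14-10) = 1001 · 16 = 16016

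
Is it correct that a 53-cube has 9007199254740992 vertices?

True. The 53-cube has 2^53 = 9007199254740992 vertices.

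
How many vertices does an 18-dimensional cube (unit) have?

Each vertex is a binary string of length 18, so there are 2^18 = 262144.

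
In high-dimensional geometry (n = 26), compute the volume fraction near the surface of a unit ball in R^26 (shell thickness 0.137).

1 - (1-0.137)^26 ≈ 0.978309 ≈ 97.83%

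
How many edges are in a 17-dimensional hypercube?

f_1(17-cube) = (17 choose 1) · 2^16 = 1114112.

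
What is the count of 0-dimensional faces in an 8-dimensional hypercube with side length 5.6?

Choose 0 of 8 axes to span the face (C(8,0) = 1 way), then fix each of the remaining 8 coordinates at one of its two extreme values (2^8 = 256 ways): 1·256 = 256.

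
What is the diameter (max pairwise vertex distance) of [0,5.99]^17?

||(5.99,5.99,...,5.99)|| = √(17)·5.99 ≈ 24.6974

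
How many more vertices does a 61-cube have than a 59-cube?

The 61-cube has 2^61 = 2305843009213693952 vertices. The 59-cube has 2^59 = 576460752303423488 vertices. Difference: 2305843009213693952 - 576460752303423488 = 1729382256910270464.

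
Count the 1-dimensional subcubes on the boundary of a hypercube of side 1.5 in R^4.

Number of 1-faces = C(4,1) · 2^(4-1) = 4 · 8 = 32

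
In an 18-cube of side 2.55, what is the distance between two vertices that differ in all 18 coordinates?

Diagonal = √18 · 2.55 ≈ 10.8187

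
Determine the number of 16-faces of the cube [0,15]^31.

Choose 16 of 31 axes to span the face (C(31,16) = 300540195 ways), then fix each of the remaining 15 coordinates at one of its two extreme values (2^15 = 32768 ways): 300540195·32768 = 9848101109760.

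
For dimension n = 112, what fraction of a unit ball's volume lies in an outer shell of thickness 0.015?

1 - (1-0.015)^112 ≈ 0.815983 ≈ 81.60%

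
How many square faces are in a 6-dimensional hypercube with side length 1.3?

Number of 2-faces = C(6,2) · 2^(6-2) = 15 · 16 = 240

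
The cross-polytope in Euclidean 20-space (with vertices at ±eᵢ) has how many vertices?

The 20-dimensional cross-polytope has 2n = 2·20 = 40 vertices.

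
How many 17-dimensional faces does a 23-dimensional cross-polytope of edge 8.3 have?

Number of 17-faces = 2^(17+1) · C(23,17+1) = 262144 · 33649 = 8820883456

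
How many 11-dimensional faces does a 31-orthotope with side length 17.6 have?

An n-cube has C(n,k)·2^(n-k) k-faces. Here C(31,11)·2^20 = 84672315·1048576 = 88785357373440.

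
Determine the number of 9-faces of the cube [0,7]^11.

Choose 9 of 11 axes to span the face (C(11,9) = 55 ways), then fix each of the remaining 2 coordinates at one of its two extreme values (2^2 = 4 ways): 55·4 = 220.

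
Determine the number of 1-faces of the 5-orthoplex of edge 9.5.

Number of 1-faces = 2^(1+1) · C(5,1+1) = 4 · 10 = 40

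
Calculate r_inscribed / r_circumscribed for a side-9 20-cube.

For an n-cube of any side s, the inradius is s/2 and the circumradius is s√n/2, so the ratio is 1/√20 ≈ 0.223607.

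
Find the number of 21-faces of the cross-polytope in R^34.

An n-cross-polytope has 2^(k+1)·C(n,k+1) k-faces. Here 2^22·C(34,22) = 4194304·548354040 = 2299963543388160.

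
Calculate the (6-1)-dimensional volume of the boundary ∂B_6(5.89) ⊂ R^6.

S = n·V_n(r)/r = 6·V_6(5.89)/5.89 (volume-to-surface relation), giving 219799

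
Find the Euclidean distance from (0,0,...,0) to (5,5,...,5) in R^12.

d = √(5² + 5² + ... + 5²) [12 terms] = √(12·5²) = 5√12 ≈ 17.3205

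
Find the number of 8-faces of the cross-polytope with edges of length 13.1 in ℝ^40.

f_8(40-orthoplex) = 2^9 · (40 choose 9) = 140000706560.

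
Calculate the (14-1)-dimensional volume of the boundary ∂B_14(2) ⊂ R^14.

S = n·V_n(r)/r = 14·V_14(2)/2 (volume-to-surface relation), giving 1024·π^7/45 ≈ 68728.5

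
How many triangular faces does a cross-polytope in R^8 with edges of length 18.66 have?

f_2(8-orthoplex) = 2^3 · (8 choose 3) = 448.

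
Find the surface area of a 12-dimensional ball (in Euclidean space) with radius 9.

|∂B_12(9)| = 10460353203·π^6/20 ≈ 5.02824e+11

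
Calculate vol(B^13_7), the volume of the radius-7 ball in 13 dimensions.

V_13(7) = π^(13/2) · (7)^13 / Γ(13/2 + 1) = 1771684761728·π^6/19305 ≈ 8.82299e+10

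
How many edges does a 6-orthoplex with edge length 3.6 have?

Each 1-face is the convex hull of 2 vertices, one chosen as ±e_i from each of 2 distinct axes: 2^2·C(6,2) = 60.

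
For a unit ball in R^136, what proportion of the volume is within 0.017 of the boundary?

Shell fraction = 1 - (1-0.017)^136 ≈ 0.902887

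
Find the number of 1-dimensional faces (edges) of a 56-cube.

An n-cube has n·2^(n-1) edges. With n = 56: 56·36028797018963968 = 2017612633061982208.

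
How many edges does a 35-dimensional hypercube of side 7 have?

Each of the 2^35 = 34359738368 vertices has degree 35; total edges = 35·2^35/2 = 601295421440.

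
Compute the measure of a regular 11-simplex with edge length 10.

V_11 = √(12) · 10^11 / (11! · 2^(11/2)) ≈ 191.765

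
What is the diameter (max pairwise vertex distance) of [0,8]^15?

Diagonal = √15 · 8 ≈ 30.9839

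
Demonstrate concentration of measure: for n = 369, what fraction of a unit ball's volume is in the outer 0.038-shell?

1 - (1-0.038)^369 ≈ 0.9999993811 ≈ 99.999938%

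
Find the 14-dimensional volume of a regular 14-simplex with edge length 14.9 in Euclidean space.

For a regular n-simplex with edge a, V = (a^n / n!)·√((n+1)/2^n). With a=14.9, n=14: V ≈ 9226.46.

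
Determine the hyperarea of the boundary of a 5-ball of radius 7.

S = n·V_n(r)/r = 5·V_5(7)/7 (volume-to-surface relation), giving 19208·π^2/3 ≈ 63191.8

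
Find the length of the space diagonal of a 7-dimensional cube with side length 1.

d = √(1² + 1² + ... + 1²) [7 terms] = √(7·1²) = 1√7 ≈ 2.64575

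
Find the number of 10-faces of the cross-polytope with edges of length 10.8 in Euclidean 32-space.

Number of 10-faces = 2^(10+1) · C(32,10+1) = 2048 · 129024480 = 264242135040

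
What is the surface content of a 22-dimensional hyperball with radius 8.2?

S_22(8.2) = 2·π^(22/2)·(8.2)^21 / Γ(22/2) ≈ 2.51192e+18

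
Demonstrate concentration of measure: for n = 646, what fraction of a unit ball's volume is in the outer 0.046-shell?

1 - (1-0.046)^646 ≈ 1 - 6.141e-14 ≈ (100 - 6.14e-12)%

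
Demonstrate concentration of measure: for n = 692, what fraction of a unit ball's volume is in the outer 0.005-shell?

1 - (1-0.005)^692 ≈ 0.968842 ≈ 96.88%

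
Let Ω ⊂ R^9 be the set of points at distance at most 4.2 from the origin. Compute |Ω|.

V_9(4.2) = π^(9/2) · (4.2)^9 / Γ(9/2 + 1) ≈ 1.34141e+06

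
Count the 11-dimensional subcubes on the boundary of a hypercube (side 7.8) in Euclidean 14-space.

f_11(14-cube) = (14 choose 11) · 2^3 = 2912.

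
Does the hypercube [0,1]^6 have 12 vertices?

False. The 6-cube has 2^6 = 64 vertices.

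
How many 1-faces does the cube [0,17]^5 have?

The 5-cube has n·2^(n-1) = 5·2^4 = 5·16 = 80 edges.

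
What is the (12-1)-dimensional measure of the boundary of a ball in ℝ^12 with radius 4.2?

S_12(4.2) = 2·π^(12/2)·(4.2)^11 / Γ(12/2) ≈ 1.14945e+08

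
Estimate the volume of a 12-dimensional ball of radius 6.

The n-ball volume is π^(n/2)·r^n/Γ(n/2+1). With n=12, r=6: V = 15116544·π^6/5 ≈ 2.90658e+09.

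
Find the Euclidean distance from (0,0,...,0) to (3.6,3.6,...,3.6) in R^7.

The space diagonal of an n-cube of side s is s√n. Here 3.6·√7 ≈ 9.5247.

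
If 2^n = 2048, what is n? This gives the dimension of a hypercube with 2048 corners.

Since 2^n = 2048, we have n = 11.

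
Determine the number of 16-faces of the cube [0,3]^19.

An n-cube has C(n,k)·2^(n-k) k-faces. Here C(19,16)·2^3 = 969·8 = 7752.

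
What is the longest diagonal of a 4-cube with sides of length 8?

||(8,8,...,8)|| = √(4)·8 = 16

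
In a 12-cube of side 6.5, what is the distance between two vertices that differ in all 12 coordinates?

The space diagonal of an n-cube of side s is s√n. Here 6.5·√12 ≈ 22.5167.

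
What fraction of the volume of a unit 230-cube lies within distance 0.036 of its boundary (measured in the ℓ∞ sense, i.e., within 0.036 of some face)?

Shell fraction = 1 - (1-0.072)^230 ≈ 0.9999999656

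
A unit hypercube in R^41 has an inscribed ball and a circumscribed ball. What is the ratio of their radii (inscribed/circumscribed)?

r_in = 1/2 (half the side); r_out = 1√41/2 (half the diagonal). Ratio = 1/√41 ≈ 0.156174.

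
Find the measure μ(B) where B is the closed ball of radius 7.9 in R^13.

Volume = π^{13/2}·(7.9)^13/Γ(15/2) ≈ 4.25102e+11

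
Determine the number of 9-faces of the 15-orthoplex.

An n-cross-polytope has 2^(k+1)·C(n,k+1) k-faces. Here 2^10·C(15,10) = 1024·3003 = 3075072.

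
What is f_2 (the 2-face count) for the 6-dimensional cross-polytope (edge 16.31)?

Each 2-face is the convex hull of 3 vertices, one chosen as ±e_i from each of 3 distinct axes: 2^3·C(6,3) = 160.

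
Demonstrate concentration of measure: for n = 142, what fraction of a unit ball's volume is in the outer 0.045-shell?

1 - (1-0.045)^142 ≈ 0.998553 ≈ 99.86%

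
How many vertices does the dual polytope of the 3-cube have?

The vertices are ±e_1, ..., ±e_3, so there are 2·3 = 6.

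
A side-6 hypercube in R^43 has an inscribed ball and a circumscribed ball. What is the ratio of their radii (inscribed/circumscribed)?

Ratio = (s/2)/(s√43/2) = 43^(-1/2) ≈ 0.152499.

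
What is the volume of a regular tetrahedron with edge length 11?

Volume = (√2/12) · 11³ = 156.86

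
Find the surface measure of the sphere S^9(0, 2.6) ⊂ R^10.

S_10(2.6) = 2·π^(10/2)·(2.6)^9 / Γ(10/2) ≈ 138461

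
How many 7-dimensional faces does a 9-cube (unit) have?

f_7(9-cube) = (9 choose 7) · 2^2 = 144.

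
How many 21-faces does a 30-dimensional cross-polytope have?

Number of 21-faces = 2^(21+1) · C(30,21+1) = 4194304 · 5852925 = 24548946739200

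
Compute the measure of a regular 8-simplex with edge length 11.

V = (11^8 / 8!) · √((8+1) / 2^8) ≈ 996.833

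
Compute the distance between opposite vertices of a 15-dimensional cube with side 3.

d = √(3² + 3² + ... + 3²) [15 terms] = √(15·3²) = 3√15 ≈ 11.619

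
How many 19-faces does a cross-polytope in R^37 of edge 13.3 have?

An n-cross-polytope has 2^(k+1)·C(n,k+1) k-faces. Here 2^20·C(37,20) = 1048576·15905368710 = 16677987900456960.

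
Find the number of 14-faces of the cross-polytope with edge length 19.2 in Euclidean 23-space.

Number of 14-faces = 2^(14+1) · C(23,14+1) = 32768 · 490314 = 16066609152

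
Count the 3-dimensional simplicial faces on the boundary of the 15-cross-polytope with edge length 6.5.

f_3(15-orthoplex) = 2^4 · (15 choose 4) = 21840.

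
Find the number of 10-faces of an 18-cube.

An n-cube has C(n,k)·2^(n-k) k-faces. Here C(18,10)·2^8 = 43758·256 = 11202048.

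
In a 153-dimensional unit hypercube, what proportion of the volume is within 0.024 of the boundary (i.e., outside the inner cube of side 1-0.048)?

The inner cube has side 1-2·0.024 = 0.952 and volume (0.952)^153 ≈ 0.0005388, so the shell holds 0.999461 of the volume.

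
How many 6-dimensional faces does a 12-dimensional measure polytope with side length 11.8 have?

Choose 6 of 12 axes to span the face (C(12,6) = 924 ways), then fix each of the remaining 6 coordinates at one of its two extreme values (2^6 = 64 ways): 924·64 = 59136.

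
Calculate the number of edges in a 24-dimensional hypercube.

Each of the 2^24 = 16777216 vertices has degree 24; total edges = 24·2^24/2 = 201326592.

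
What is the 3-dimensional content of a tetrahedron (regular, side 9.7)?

Volume = (√2/12) · 9.7³ = 107.56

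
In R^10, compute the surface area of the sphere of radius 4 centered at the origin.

S_10(4) = 2·π^(10/2)·(4)^9 / Γ(10/2) = 65536·π^5/3 ≈ 6.6851e+06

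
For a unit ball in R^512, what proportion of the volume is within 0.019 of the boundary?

1 - (1-0.019)^512 ≈ 0.999946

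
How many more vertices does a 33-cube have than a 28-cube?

The 33-cube has 2^33 = 8589934592 vertices. The 28-cube has 2^28 = 268435456 vertices. Difference: 8589934592 - 268435456 = 8321499136.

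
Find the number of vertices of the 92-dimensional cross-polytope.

An n-cross-polytope has 2n vertices; here n = 92, giving 184.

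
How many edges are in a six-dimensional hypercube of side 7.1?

An n-cube has C(n,k)·2^(n-k) k-faces. Here C(6,1)·2^5 = 6·32 = 192.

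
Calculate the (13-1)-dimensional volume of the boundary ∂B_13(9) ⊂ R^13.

The surface area of an n-ball is 2π^(n/2) r^(n-1) / Γ(n/2). For n=13, r=9: 1338925209984·π^6/385 ≈ 3.34345e+12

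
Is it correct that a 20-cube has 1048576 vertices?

True. The 20-cube has 2^20 = 1048576 vertices.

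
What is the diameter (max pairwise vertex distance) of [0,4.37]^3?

d = √(4.37² + 4.37² + ... + 4.37²) [3 terms] = √(3·4.37²) = 4.37√3 ≈ 7.56906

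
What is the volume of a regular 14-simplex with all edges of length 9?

V_14 = √(15) · 9^14 / (14! · 2^(14/2)) ≈ 7.94004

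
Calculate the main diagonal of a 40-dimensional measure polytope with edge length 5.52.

Diagonal = √40 · 5.52 ≈ 34.9115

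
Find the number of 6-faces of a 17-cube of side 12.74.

f_6(17-cube) = (17 choose 6) · 2^11 = 25346048.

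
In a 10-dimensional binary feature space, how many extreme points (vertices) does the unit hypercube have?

Number of vertices = 2^10 = 1024.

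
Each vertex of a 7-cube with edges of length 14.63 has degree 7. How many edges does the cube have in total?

Number of 1-faces = C(7,1)·2^(7-1) = 7·64 = 448.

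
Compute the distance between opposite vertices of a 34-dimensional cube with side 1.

Diagonal = √34 · 1 ≈ 5.83095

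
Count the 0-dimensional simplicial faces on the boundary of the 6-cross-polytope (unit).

Each 0-face is the convex hull of 1 vertex, one chosen as ±e_i from each of 1 distinct axis: 2^1·C(6,1) = 12.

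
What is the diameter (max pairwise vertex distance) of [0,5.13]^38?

d = √(5.13² + 5.13² + ... + 5.13²) [38 terms] = √(38·5.13²) = 5.13√38 ≈ 31.6234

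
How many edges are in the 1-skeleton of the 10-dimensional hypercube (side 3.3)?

Number of 1-faces = C(10,1)·2^(10-1) = 10·512 = 5120.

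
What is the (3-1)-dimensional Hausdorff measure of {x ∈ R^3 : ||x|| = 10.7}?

S_3(10.7) = 2·π^(3/2)·(10.7)^2 / Γ(3/2) = 4πr² = 4π·(10.7)² ≈ 1438.72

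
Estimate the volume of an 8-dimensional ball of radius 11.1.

V_8(11.1) = π^(8/2) · (11.1)^8 / Γ(8/2 + 1) ≈ 9.35346e+08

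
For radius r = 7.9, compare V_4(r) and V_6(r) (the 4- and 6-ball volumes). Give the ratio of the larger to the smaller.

V_4(7.9) ≈ 19221.1, V_6(7.9) ≈ 1.25621e+06. The 6-ball is larger by a factor of 65.36.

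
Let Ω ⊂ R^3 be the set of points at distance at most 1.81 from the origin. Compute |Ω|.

Volume = π^{3/2}·(1.81)^3/Γ(5/2) ≈ 24.8384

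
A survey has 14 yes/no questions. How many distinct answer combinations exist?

An n-cube has 2^n vertices; for n = 14 that is 2^14 = 16384.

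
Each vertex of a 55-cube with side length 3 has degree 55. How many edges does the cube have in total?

Number of 1-faces = C(55,1)·2^(55-1) = 55·18014398509481984 = 990791918021509120.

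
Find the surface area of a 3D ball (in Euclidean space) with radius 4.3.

|∂B_3(4.3)| = 4πr² = 4π·(4.3)² ≈ 232.352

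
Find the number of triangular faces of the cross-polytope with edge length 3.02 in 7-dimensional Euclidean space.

An n-cross-polytope has 2^(k+1)·C(n,k+1) k-faces. Here 2^3·C(7,3) = 8·35 = 280.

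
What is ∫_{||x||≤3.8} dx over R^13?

V_13(3.8) = π^(13/2) · (3.8)^13 / Γ(13/2 + 1) ≈ 3.1371e+07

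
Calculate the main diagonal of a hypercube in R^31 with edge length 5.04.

d = √(5.04² + 5.04² + ... + 5.04²) [31 terms] = √(31·5.04²) = 5.04√31 ≈ 28.0615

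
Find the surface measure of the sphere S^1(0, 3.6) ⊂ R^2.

S_2(3.6) = 2·π^(2/2)·(3.6)^1 / Γ(2/2) = 2πr = 2π·3.6 ≈ 22.6195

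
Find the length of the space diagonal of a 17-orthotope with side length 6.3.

||(6.3,6.3,...,6.3)|| = √(17)·6.3 ≈ 25.9756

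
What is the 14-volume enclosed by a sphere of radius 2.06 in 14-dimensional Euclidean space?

The n-ball volume is π^(n/2)·r^n/Γ(n/2+1). With n=14, r=2.06: V ≈ 14851.1.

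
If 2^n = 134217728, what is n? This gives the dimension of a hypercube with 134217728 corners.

n = log_2(134217728) = 27.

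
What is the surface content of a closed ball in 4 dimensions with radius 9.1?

The surface area of an n-ball is 2π^(n/2) r^(n-1) / Γ(n/2). For n=4, r=9.1: 14874.9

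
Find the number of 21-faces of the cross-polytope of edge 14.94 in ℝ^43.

Number of 21-faces = 2^(21+1) · C(43,21+1) = 4194304 · 1052049481860 = 4412615349963325440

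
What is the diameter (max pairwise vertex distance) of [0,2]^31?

The space diagonal of an n-cube of side s is s√n. Here 2·√31 ≈ 11.1355.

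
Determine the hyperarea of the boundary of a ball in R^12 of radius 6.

|∂B_12(6)| = 30233088·π^6/5 ≈ 5.81315e+09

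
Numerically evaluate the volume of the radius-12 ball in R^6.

Volume = π^{6/2}·(12)^6/Γ(4) = 497664·π^3 ≈ 1.54307e+07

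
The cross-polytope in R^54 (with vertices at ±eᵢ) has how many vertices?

The vertices are ±e_1, ..., ±e_54, so there are 2·54 = 108.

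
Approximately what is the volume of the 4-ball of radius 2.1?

Volume = π^{4/2}·(2.1)^4/Γ(3) ≈ 95.9725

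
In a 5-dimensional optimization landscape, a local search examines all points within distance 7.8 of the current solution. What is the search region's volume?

The n-ball volume is π^(n/2)·r^n/Γ(n/2+1). With n=5, r=7.8: V ≈ 151975.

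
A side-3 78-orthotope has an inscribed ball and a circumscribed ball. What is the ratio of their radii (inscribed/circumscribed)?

Ratio = (s/2)/(s√78/2) = 78^(-1/2) ≈ 0.113228.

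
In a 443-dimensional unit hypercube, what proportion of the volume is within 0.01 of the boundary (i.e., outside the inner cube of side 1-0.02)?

The inner cube has side 1-2·0.01 = 0.98 and volume (0.98)^443 ≈ 0.0001298, so the shell holds 0.99987 of the volume.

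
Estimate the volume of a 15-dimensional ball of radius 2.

Volume = π^{15/2}·(2)^15/Γ(17/2) = 8388608·π^7/2027025 ≈ 12499.1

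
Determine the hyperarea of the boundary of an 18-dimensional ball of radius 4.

The surface area of an n-ball is 2π^(n/2) r^(n-1) / Γ(n/2). For n=18, r=4: 268435456·π^9/315 ≈ 2.54026e+10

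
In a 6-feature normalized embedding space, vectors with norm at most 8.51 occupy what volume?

V_6(8.51) = π^(6/2) · (8.51)^6 / Γ(6/2 + 1) ≈ 1.9628e+06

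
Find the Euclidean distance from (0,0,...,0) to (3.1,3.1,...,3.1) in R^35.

Diagonal = √35 · 3.1 ≈ 18.3398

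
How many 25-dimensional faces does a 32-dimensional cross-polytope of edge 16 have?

An n-cross-polytope has 2^(k+1)·C(n,k+1) k-faces. Here 2^26·C(32,26) = 67108864·906192 = 60813515685888.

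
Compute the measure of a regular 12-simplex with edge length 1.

V_12 = √(13) · 1^12 / (12! · 2^(12/2)) ≈ 1.17613e-10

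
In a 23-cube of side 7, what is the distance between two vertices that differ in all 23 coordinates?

The space diagonal of an n-cube of side s is s√n. Here 7·√23 ≈ 33.5708.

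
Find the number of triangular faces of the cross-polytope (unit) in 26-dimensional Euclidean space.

f_2(26-orthoplex) = 2^3 · (26 choose 3) = 20800.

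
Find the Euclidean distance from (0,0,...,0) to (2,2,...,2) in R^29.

The space diagonal of an n-cube of side s is s√n. Here 2·√29 ≈ 10.7703.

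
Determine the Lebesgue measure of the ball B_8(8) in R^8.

V = 2097152·π^4/3 ≈ 6.80939e+07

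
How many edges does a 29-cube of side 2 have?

Number of 1-faces = C(29,1)·2^(29-1) = 29·268435456 = 7784628224.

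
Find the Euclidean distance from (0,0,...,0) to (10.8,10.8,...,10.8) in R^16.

The space diagonal of an n-cube of side s is s√n. Here 10.8·√16 = 43.2.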